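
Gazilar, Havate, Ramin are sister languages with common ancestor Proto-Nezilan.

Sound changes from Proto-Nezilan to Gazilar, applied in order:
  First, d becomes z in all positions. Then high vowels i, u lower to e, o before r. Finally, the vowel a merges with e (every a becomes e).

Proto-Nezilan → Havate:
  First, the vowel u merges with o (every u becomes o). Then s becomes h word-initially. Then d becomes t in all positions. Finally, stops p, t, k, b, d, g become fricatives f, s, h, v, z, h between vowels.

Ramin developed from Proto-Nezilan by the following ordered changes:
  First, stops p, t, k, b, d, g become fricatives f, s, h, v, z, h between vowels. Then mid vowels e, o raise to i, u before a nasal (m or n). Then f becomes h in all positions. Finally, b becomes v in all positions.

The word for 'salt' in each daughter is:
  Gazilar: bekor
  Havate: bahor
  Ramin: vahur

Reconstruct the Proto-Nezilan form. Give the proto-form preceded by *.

*bakur

Position 2: Gazilar has e, Havate has a, Ramin has a. Havate preserves a here (none of its changes turn any other segment into a), so the proto-segment is *a.
Position 4: Gazilar has o, Havate has o, Ramin has u. Taking the neighbouring segments as reconstructed: Gazilar o could go back to *o or *u; Havate o could go back to *o or *u; Ramin u can only go back to *u — the one source consistent with every daughter is *u.
Position 1: Gazilar has b, Havate has b, Ramin has v. Gazilar preserves b here (none of its changes turn any other segment into b), so the proto-segment is *b.
This points to *bakur. Verify forward in each daughter:
Gazilar: *bakur
  bakur (rule 1 does not apply)
  bakur → bakor   [pre-rhotic lowering]
  bakor → bekor   [vowel merger]
  giving Gazilar bekor.
Havate: *bakur
  bakur → bakor   [vowel merger]
  bakor (rule 2 does not apply)
  bakor (rule 3 does not apply)
  bakor → bahor   [intervocalic lenition]
  giving Havate bahor.
Ramin: start from *bakur.
  rule 1 (intervocalic lenition): bakur → bahur
  rule 2: no change — bahur
  rule 3: no change — bahur
  rule 4 (unconditioned shift): bahur → vahur
  ⇒ Ramin vahur
Only *bakur yields all of Gazilar bekor, Havate bahor, Ramin vahur.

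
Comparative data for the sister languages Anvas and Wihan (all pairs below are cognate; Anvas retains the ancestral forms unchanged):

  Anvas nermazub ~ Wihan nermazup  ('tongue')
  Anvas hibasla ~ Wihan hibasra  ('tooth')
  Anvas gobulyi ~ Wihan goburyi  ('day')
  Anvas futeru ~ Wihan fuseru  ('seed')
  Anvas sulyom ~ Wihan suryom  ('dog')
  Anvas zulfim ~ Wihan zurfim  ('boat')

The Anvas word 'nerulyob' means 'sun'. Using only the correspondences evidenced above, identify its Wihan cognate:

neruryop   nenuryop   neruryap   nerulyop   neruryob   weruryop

neruryop

gobulyi ~ goburyi, sulyom ~ suryom — Anvas l corresponds to Wihan r after a vowel, before a consonant other than r, m, n, p, b, f, v.
nermazub ~ nermazup — Anvas b corresponds to Wihan p word-finally.
Applying these to Anvas 'nerulyob':
  nerulyob → neruryob   (l→r after a vowel, before a consonant other than r, m, n, p, b, f, v)
  neruryob → neruryop   (b→p word-finally)
So the Wihan cognate is 'neruryop'.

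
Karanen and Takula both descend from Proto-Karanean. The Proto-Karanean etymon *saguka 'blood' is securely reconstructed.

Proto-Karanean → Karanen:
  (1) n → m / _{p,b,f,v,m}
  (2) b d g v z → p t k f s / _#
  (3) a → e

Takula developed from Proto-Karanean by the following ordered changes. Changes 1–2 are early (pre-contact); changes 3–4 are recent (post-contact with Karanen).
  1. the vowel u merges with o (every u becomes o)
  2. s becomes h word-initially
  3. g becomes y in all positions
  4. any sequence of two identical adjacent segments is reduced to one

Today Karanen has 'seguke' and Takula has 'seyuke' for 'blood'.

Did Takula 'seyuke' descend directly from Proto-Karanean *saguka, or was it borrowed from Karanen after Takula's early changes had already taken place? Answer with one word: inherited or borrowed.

borrowed

If inherited, *saguka would pass through all of Takula's changes:
Takula: start from *saguka.
  rule 1 (vowel merger): saguka → sagoka
  rule 2 (debuccalisation): sagoka → hagoka
  rule 3 (unconditioned shift): hagoka → hayoka
  rule 4: no change — hayoka
  ⇒ Takula hayoka
If borrowed from Karanen 'seguke' after the early changes, it would undergo only the recent ones:
  rule 3 (unconditioned shift): seguke → seyuke
  rule 4 (degemination): no change (seyuke)
  ⇒ as a loan: seyuke
Takula 'seyuke' matches the loan outcome 'seyuke', not the inherited 'hayoka' — it skipped the early Takula changes, so it was borrowed from Karanen.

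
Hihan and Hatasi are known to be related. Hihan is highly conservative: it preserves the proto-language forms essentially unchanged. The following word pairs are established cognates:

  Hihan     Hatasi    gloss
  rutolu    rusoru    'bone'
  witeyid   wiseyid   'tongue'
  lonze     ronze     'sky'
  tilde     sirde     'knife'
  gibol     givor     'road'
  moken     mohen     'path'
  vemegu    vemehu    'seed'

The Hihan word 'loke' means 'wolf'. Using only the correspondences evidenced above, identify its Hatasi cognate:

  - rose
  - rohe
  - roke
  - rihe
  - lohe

rohe

lonze ~ ronze — Hihan l corresponds to Hatasi r word-initially before a back vowel.
moken ~ mohen — Hihan k corresponds to Hatasi h between vowels (before a front vowel).
Applying these to Hihan 'loke':
  loke → roke   (l→r word-initially before a back vowel)
  roke → rohe   (k→h between vowels (before a front vowel))
So the Hatasi cognate is 'rohe'.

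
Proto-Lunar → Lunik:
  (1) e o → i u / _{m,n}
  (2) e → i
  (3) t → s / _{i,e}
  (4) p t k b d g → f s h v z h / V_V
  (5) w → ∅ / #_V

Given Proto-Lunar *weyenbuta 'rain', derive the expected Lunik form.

iyinbusa

Lunik: *weyenbuta > weyinbuta > wiyinbuta > wiyinbusa > iyinbusa  (by pre-nasal raising, vowel merger, intervocalic lenition, glide loss)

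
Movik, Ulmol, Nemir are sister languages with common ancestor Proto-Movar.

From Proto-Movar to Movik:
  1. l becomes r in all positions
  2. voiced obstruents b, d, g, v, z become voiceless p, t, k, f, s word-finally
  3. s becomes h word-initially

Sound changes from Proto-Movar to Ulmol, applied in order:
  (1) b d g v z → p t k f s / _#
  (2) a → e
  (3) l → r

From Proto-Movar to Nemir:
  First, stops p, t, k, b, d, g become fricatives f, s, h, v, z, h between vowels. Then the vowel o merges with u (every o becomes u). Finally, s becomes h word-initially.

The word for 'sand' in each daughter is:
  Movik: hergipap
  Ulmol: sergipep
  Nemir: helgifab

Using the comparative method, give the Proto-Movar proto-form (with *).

*selgipab

Position 7: Movik has a, Ulmol has e, Nemir has a. Movik preserves a here (none of its changes turn any other segment into a), so the proto-segment is *a.
Position 3: Movik has r, Ulmol has r, Nemir has l. Nemir preserves l here (none of its changes turn any other segment into l), so the proto-segment is *l.
Position 6: Movik has p, Ulmol has p, Nemir has f. Taking the neighbouring segments as reconstructed: Movik p can only go back to *p; Ulmol p can only go back to *p; Nemir f could go back to *p or *f — the one source consistent with every daughter is *p.
Verify the candidate proto-form against each daughter:
Movik: *selgipab > sergipab > sergipap > hergipap  (by unconditioned shift, final devoicing, debuccalisation)
Ulmol: start from *selgipab.
  rule 1 (final devoicing): selgipab → selgipap
  rule 2 (vowel merger): selgipap → selgipep
  rule 3 (unconditioned shift): selgipep → sergipep
  ⇒ Ulmol sergipep
Nemir: *selgipab
  selgipab → selgifab   [intervocalic lenition]
  selgifab (rule 2 does not apply)
  selgifab → helgifab   [debuccalisation]
  giving Nemir helgifab.
No other proto-form is consistent with every reflex, so the reconstruction is *selgipab.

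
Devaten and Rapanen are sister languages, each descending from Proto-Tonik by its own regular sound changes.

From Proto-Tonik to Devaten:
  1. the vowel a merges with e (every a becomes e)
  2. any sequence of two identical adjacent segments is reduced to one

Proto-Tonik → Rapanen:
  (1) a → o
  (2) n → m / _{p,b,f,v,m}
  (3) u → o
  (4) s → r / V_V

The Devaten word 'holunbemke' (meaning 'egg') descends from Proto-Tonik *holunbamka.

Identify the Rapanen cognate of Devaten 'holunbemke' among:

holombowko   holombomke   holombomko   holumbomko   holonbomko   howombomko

Rapanen: *holunbamka > holunbomko > holumbomko > holombomko  (by vowel merger, nasal place assimilation, vowel merger)
Only 'holombomko' matches the regular Rapanen development of *holunbamka.

holombomko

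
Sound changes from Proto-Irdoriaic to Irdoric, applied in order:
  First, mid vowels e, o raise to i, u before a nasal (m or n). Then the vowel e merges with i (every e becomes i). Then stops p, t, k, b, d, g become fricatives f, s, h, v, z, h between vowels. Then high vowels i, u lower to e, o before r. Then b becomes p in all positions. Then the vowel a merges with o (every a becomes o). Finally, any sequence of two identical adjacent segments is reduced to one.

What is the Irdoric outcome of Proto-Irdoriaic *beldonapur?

pildunofor

Irdoric: *beldonapur > beldunapur > bildunapur > bildunafur > bildunafor > pildunafor > pildunofor  (by pre-nasal raising, vowel merger, intervocalic lenition, pre-rhotic lowering, unconditioned shift, vowel merger)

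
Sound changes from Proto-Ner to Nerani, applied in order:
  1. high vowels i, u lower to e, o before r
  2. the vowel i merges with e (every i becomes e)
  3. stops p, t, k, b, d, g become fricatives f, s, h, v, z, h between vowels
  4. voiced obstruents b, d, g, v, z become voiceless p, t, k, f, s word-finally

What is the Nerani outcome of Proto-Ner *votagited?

vosaheset

Nerani: *votagited
  votagited (rule 1 does not apply)
  votagited → votageted   [vowel merger]
  votageted → vosahesed   [intervocalic lenition]
  vosahesed → vosaheset   [final devoicing]
  giving Nerani vosaheset.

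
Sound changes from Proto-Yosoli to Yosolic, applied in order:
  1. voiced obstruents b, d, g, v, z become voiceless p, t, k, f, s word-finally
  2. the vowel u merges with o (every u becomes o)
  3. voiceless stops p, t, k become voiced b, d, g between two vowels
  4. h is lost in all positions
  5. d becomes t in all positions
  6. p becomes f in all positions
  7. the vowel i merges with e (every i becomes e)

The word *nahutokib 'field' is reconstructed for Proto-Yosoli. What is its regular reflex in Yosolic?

naotogef

Yosolic: start from *nahutokib.
  rule 1 (final devoicing): nahutokib → nahutokip
  rule 2 (vowel merger): nahutokip → nahotokip
  rule 3 (intervocalic voicing): nahotokip → nahodogip
  rule 4 (h-loss): nahodogip → naodogip
  rule 5 (unconditioned shift): naodogip → naotogip
  rule 6 (unconditioned shift): naotogip → naotogif
  rule 7 (vowel merger): naotogif → naotogef
  ⇒ Yosolic naotogef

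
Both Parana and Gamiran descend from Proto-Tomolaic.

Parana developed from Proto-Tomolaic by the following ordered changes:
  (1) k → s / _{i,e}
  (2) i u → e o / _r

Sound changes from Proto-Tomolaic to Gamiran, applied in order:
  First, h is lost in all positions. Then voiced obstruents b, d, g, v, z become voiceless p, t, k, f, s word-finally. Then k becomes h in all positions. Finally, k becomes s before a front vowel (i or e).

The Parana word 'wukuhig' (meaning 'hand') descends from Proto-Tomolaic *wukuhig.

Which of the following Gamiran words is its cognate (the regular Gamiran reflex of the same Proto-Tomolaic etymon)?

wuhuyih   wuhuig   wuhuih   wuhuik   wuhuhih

wuhuih

Gamiran: start from *wukuhig.
  rule 1 (h-loss): wukuhig → wukuig
  rule 2 (final devoicing): wukuig → wukuik
  rule 3 (unconditioned shift): wukuik → wuhuih
  rule 4: no change — wuhuih
  ⇒ Gamiran wuhuih
Among the options, 'wuhuih' alone shows every Gamiran change applied in order.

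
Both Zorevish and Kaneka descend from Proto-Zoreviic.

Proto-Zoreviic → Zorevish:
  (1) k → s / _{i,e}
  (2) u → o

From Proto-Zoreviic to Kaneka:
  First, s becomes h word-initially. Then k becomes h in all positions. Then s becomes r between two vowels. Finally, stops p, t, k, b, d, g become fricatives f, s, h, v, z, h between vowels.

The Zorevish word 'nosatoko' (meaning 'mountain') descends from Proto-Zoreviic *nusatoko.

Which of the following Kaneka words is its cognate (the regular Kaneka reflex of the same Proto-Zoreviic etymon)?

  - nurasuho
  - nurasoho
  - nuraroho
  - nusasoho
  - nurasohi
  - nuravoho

Kaneka: *nusatoko
  nusatoko (rule 1 does not apply)
  nusatoko → nusatoho   [unconditioned shift]
  nusatoho → nuratoho   [rhotacism]
  nuratoho → nurasoho   [intervocalic lenition]
  giving Kaneka nurasoho.
The other candidates each miss or misapply at least one Kaneka change.

nurasoho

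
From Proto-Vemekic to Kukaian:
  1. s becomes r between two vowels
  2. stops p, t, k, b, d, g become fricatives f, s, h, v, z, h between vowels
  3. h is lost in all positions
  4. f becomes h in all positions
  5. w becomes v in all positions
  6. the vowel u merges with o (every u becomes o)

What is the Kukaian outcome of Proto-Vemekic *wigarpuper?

Kukaian: start from *wigarpuper.
  rule 1: no change — wigarpuper
  rule 2 (intervocalic lenition): wigarpuper → wiharpufer
  rule 3 (h-loss): wiharpufer → wiarpufer
  rule 4 (unconditioned shift): wiarpufer → wiarpuher
  rule 5 (unconditioned shift): wiarpuher → viarpuher
  rule 6 (vowel merger): viarpuher → viarpoher
  ⇒ Kukaian viarpoher

viarpoher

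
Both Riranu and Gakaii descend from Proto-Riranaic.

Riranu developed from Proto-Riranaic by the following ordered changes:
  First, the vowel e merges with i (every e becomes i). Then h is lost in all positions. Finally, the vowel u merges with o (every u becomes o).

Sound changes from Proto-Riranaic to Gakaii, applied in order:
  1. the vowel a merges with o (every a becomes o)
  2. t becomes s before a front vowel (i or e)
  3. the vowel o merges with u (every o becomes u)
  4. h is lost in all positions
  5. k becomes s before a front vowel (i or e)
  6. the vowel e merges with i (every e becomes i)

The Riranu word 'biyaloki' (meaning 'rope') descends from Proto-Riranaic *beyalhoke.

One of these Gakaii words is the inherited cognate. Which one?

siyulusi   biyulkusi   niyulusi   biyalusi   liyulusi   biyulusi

biyulusi

Gakaii: start from *beyalhoke.
  rule 1 (vowel merger): beyalhoke → beyolhoke
  rule 2: no change — beyolhoke
  rule 3 (vowel merger): beyolhoke → beyulhuke
  rule 4 (h-loss): beyulhuke → beyuluke
  rule 5 (palatalisation): beyuluke → beyuluse
  rule 6 (vowel merger): beyuluse → biyulusi
  ⇒ Gakaii biyulusi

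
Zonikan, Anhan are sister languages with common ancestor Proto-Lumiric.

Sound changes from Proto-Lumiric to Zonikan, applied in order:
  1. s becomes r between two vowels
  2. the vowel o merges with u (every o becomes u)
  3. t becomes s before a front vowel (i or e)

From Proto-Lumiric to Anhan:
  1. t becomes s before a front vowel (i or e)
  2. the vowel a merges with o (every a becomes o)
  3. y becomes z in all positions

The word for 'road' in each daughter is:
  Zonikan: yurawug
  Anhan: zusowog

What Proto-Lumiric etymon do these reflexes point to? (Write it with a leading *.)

*yusawog

Position 6: Zonikan has u, Anhan has o. Taking the neighbouring segments as reconstructed: Zonikan u could go back to *o or *u; Anhan o could go back to *a or *o — the one source consistent with every daughter is *o.
Position 4: Zonikan has a, Anhan has o. Zonikan preserves a here (none of its changes turn any other segment into a), so the proto-segment is *a.
Position 1: Zonikan has y, Anhan has z. Zonikan preserves y here (none of its changes turn any other segment into y), so the proto-segment is *y.
Continuing position by position gives *yusawog; check it forward:
Zonikan: *yusawog
  yusawog → yurawog   [rhotacism]
  yurawog → yurawug   [vowel merger]
  yurawug (rule 3 does not apply)
  giving Zonikan yurawug.
Anhan: *yusawog
  yusawog (rule 1 does not apply)
  yusawog → yusowog   [vowel merger]
  yusowog → zusowog   [unconditioned shift]
  giving Anhan zusowog.
No other proto-form is consistent with every reflex, so the reconstruction is *yusawog.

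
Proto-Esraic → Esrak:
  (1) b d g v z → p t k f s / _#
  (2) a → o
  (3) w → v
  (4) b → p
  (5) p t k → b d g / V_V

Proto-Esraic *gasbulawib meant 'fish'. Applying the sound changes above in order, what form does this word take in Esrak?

gospulovip

Esrak: *gasbulawib > gasbulawip > gosbulowip > gosbulovip > gospulovip  (by final devoicing, vowel merger, unconditioned shift, unconditioned shift)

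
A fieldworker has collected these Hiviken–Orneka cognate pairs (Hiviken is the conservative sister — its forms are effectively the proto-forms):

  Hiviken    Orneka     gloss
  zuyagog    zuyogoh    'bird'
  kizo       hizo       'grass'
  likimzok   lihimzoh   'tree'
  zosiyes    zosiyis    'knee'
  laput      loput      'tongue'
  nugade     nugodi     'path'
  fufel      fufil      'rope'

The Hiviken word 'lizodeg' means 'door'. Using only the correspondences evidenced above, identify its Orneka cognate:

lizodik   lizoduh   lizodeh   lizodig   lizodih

zosiyes ~ zosiyis, fufel ~ fufil — Hiviken e corresponds to Orneka i after a consonant, before a consonant other than r, m, n, p, b, f, v.
zuyagog ~ zuyogoh — Hiviken g corresponds to Orneka h word-finally.
Applying these to Hiviken 'lizodeg':
  lizodeg → lizodig   (e→i after a consonant, before a consonant other than r, m, n, p, b, f, v)
  lizodig → lizodih   (g→h word-finally)
So the Orneka cognate is 'lizodih'.

lizodih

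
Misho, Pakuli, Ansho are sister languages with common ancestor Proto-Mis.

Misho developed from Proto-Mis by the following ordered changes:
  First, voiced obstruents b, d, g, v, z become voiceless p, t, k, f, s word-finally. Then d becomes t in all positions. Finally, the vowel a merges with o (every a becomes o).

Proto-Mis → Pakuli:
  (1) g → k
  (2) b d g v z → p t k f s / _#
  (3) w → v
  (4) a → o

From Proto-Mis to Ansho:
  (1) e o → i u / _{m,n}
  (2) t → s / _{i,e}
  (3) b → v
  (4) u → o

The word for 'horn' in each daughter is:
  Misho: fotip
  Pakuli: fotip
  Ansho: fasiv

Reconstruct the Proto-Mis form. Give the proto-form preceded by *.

*fatib

Position 3: Misho has t, Pakuli has t, Ansho has s. Taking the neighbouring segments as reconstructed: Misho t could go back to *t or *d; Pakuli t can only go back to *t; Ansho s could go back to *t or *s — the one source consistent with every daughter is *t.
Position 5: Misho has p, Pakuli has p, Ansho has v. Taking the neighbouring segments as reconstructed: Misho p could go back to *p or *b; Pakuli p could go back to *p or *b; Ansho v could go back to *b or *v — the one source consistent with every daughter is *b.
Position 2: Misho has o, Pakuli has o, Ansho has a. Ansho preserves a here (none of its changes turn any other segment into a), so the proto-segment is *a.
Continuing position by position gives *fatib; check it forward:
Misho: *fatib > fatip > fotip  (by final devoicing, vowel merger)
Pakuli: *fatib
  fatib (rule 1 does not apply)
  fatib → fatip   [final devoicing]
  fatip (rule 3 does not apply)
  fatip → fotip   [vowel merger]
  giving Pakuli fotip.
Ansho: *fatib > fasib > fasiv  (by palatalisation, unconditioned shift)
*fatib is the unique common source.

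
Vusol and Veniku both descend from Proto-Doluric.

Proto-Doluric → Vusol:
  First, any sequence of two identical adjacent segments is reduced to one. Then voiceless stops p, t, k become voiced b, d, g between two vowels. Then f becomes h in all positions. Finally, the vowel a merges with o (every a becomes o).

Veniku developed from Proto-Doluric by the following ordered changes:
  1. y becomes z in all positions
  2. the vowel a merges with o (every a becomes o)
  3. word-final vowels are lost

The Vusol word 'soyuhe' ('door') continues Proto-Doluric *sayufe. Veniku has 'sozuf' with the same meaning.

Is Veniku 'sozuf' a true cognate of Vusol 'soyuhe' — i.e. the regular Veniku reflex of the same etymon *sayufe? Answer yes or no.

Derive the expected Veniku reflex of *sayufe:
Veniku: start from *sayufe.
  rule 1 (unconditioned shift): sayufe → sazufe
  rule 2 (vowel merger): sazufe → sozufe
  rule 3 (apocope): sozufe → sozuf
  ⇒ Veniku sozuf
Veniku 'sozuf' matches the regular reflex exactly, so the pair is cognate.

yes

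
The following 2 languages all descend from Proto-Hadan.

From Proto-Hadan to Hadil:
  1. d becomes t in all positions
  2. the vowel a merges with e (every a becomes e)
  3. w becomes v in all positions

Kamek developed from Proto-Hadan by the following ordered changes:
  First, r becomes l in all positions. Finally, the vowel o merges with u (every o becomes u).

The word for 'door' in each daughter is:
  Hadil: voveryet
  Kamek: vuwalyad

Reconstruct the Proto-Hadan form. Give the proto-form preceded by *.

Position 5: Hadil has r, Kamek has l. Hadil preserves r here (none of its changes turn any other segment into r), so the proto-segment is *r.
Position 2: Hadil has o, Kamek has u. Hadil preserves o here (none of its changes turn any other segment into o), so the proto-segment is *o.
Verify the candidate proto-form against each daughter:
Hadil: start from *vowaryad.
  rule 1 (unconditioned shift): vowaryad → vowaryat
  rule 2 (vowel merger): vowaryat → voweryet
  rule 3 (unconditioned shift): voweryet → voveryet
  ⇒ Hadil voveryet
Kamek: *vowaryad
  vowaryad → vowalyad   [unconditioned shift]
  vowalyad → vuwalyad   [vowel merger]
  giving Kamek vuwalyad.
No other proto-form is consistent with every reflex, so the reconstruction is *vowaryad.

*vowaryad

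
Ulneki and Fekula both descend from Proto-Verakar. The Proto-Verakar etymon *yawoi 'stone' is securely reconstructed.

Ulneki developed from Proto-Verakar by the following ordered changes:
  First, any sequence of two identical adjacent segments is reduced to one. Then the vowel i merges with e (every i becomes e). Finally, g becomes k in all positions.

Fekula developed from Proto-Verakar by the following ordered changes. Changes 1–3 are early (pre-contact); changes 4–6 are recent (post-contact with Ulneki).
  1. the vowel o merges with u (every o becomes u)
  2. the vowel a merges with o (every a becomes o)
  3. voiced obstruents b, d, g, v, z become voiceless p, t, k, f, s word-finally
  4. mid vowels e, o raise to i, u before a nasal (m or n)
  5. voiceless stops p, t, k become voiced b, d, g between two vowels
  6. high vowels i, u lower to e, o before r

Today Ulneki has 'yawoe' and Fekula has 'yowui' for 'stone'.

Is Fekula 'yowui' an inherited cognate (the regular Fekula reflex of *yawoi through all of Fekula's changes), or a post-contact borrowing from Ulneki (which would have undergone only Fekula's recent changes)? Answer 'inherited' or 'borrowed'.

If inherited, *yawoi would pass through all of Fekula's changes:
Fekula: start from *yawoi.
  rule 1 (vowel merger): yawoi → yawui
  rule 2 (vowel merger): yawui → yowui
  rule 3: no change — yowui
  rule 4: no change — yowui
  rule 5: no change — yowui
  rule 6: no change — yowui
  ⇒ Fekula yowui
If borrowed from Ulneki 'yawoe' after the early changes, it would undergo only the recent ones:
  rule 4 (pre-nasal raising): no change (yawoe)
  rule 5 (intervocalic voicing): no change (yawoe)
  rule 6 (pre-rhotic lowering): no change (yawoe)
  ⇒ as a loan: yawoe
Fekula 'yowui' matches the inherited outcome exactly, so it is an inherited cognate, not a loan.

inherited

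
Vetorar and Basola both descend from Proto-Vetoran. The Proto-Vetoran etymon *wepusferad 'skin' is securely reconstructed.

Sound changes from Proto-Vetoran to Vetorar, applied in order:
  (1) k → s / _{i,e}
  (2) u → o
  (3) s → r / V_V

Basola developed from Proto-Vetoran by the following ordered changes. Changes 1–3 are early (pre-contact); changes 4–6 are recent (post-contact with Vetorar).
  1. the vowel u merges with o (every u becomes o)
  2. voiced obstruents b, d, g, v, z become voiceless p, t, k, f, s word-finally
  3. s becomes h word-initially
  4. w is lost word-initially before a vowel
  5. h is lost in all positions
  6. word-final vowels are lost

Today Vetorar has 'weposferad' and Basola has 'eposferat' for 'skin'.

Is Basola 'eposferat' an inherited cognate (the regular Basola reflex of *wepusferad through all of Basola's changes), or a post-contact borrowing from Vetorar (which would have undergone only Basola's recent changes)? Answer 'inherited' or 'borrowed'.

inherited

If inherited, *wepusferad would pass through all of Basola's changes:
Basola: start from *wepusferad.
  rule 1 (vowel merger): wepusferad → weposferad
  rule 2 (final devoicing): weposferad → weposferat
  rule 3: no change — weposferat
  rule 4 (glide loss): weposferat → eposferat
  rule 5: no change — eposferat
  rule 6: no change — eposferat
  ⇒ Basola eposferat
If borrowed from Vetorar 'weposferad' after the early changes, it would undergo only the recent ones:
  rule 4 (glide loss): weposferad → eposferad
  rule 5 (h-loss): no change (eposferad)
  rule 6 (apocope): no change (eposferad)
  ⇒ as a loan: eposferad
Basola 'eposferat' matches the inherited outcome exactly, so it is an inherited cognate, not a loan.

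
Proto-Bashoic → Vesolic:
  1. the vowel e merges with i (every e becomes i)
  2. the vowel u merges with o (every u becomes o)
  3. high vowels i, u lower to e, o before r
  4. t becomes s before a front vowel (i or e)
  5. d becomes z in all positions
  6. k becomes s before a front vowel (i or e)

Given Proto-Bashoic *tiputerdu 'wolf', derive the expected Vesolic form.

Vesolic: *tiputerdu
  tiputerdu → tiputirdu   [vowel merger]
  tiputirdu → tipotirdo   [vowel merger]
  tipotirdo → tipoterdo   [pre-rhotic lowering]
  tipoterdo → siposerdo   [palatalisation]
  siposerdo → siposerzo   [unconditioned shift]
  siposerzo (rule 6 does not apply)
  giving Vesolic siposerzo.

siposerzo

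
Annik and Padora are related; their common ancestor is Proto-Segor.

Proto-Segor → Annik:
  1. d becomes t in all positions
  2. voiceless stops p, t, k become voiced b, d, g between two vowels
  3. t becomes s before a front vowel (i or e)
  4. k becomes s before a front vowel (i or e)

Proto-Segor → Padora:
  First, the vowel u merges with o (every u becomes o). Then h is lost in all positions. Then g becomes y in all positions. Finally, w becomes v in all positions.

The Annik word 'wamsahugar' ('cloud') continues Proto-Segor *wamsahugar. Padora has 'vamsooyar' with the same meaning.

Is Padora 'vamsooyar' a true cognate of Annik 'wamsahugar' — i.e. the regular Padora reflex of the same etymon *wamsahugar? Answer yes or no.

Derive the expected Padora reflex of *wamsahugar:
Padora: *wamsahugar
  wamsahugar → wamsahogar   [vowel merger]
  wamsahogar → wamsaogar   [h-loss]
  wamsaogar → wamsaoyar   [unconditioned shift]
  wamsaoyar → vamsaoyar   [unconditioned shift]
  giving Padora vamsaoyar.
The regular Padora reflex would be 'vamsaoyar', but the attested form is 'vamsooyar'. The correspondence is irregular, so they are not cognates (the Padora form has a different source).

no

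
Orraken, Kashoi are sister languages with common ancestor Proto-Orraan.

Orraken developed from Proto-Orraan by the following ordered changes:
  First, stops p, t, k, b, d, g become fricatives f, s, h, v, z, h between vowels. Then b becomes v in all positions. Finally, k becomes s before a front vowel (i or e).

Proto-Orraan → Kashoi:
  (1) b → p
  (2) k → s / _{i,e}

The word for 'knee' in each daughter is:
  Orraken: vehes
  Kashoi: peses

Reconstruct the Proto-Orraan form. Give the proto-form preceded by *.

Position 1: Orraken has v, Kashoi has p. Taking the neighbouring segments as reconstructed: Orraken v could go back to *b or *v; Kashoi p could go back to *p or *b — the one source consistent with every daughter is *b.
Position 3: Orraken has h, Kashoi has s. Taking the neighbouring segments as reconstructed: Orraken h could go back to *k or *g or *h; Kashoi s could go back to *k or *s — the one source consistent with every daughter is *k.
The remaining positions agree across the daughters. Check the candidate against every language:
Orraken: *bekes
  bekes → behes   [intervocalic lenition]
  behes → vehes   [unconditioned shift]
  vehes (rule 3 does not apply)
  giving Orraken vehes.
Kashoi: *bekes
  bekes → pekes   [unconditioned shift]
  pekes → peses   [palatalisation]
  giving Kashoi peses.
*bekes is the unique common source.

*bekes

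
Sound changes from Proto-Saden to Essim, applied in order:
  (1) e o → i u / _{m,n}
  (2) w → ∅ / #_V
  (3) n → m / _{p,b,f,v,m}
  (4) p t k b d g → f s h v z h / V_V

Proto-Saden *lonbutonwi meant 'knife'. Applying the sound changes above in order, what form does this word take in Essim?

Essim: *lonbutonwi > lunbutunwi > lumbutunwi > lumbusunwi  (by pre-nasal raising, nasal place assimilation, intervocalic lenition)

lumbusunwi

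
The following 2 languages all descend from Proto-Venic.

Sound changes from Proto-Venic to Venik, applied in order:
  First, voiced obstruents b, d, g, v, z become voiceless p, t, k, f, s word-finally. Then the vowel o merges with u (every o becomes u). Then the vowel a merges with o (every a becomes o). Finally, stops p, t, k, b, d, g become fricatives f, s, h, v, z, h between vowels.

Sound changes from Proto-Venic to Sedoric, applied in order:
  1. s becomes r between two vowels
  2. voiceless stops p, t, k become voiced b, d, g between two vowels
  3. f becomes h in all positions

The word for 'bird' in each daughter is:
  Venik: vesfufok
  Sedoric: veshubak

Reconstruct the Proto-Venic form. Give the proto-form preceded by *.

*vesfupak

Position 7: Venik has o, Sedoric has a. Sedoric preserves a here (none of its changes turn any other segment into a), so the proto-segment is *a.
Position 4: Venik has f, Sedoric has h. Taking the neighbouring segments as reconstructed: Venik f can only go back to *f; Sedoric h could go back to *f or *h — the one source consistent with every daughter is *f.
Position 6: Venik has f, Sedoric has b. Taking the neighbouring segments as reconstructed: Venik f could go back to *p or *f; Sedoric b could go back to *p or *b — the one source consistent with every daughter is *p.
The remaining positions agree across the daughters. Check the candidate against every language:
Venik: start from *vesfupak.
  rule 1: no change — vesfupak
  rule 2: no change — vesfupak
  rule 3 (vowel merger): vesfupak → vesfupok
  rule 4 (intervocalic lenition): vesfupok → vesfufok
  ⇒ Venik vesfufok
Sedoric: start from *vesfupak.
  rule 1: no change — vesfupak
  rule 2 (intervocalic voicing): vesfupak → vesfubak
  rule 3 (unconditioned shift): vesfubak → veshubak
  ⇒ Sedoric veshubak
*vesfupak is the unique common source.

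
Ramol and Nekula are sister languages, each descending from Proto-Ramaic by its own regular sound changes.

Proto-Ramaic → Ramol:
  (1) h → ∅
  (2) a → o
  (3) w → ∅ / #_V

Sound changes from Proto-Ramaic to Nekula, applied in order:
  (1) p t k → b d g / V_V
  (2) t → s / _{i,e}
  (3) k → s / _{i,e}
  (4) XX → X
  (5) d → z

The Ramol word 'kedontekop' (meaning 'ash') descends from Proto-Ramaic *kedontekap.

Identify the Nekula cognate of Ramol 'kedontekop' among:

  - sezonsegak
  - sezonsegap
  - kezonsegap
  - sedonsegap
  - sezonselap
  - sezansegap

sezonsegap

Nekula: *kedontekap
  kedontekap → kedontegap   [intervocalic voicing]
  kedontegap → kedonsegap   [palatalisation]
  kedonsegap → sedonsegap   [palatalisation]
  sedonsegap (rule 4 does not apply)
  sedonsegap → sezonsegap   [unconditioned shift]
  giving Nekula sezonsegap.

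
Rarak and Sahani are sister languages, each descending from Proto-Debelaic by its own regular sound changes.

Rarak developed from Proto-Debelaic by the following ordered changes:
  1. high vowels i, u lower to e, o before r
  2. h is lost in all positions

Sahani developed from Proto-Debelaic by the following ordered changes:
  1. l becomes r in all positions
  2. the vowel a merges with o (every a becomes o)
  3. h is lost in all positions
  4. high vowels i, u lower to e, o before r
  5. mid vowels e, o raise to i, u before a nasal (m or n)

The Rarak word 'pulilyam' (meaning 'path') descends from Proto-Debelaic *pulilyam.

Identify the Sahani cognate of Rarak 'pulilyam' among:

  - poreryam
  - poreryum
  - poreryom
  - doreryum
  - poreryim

Sahani: *pulilyam
  pulilyam → puriryam   [unconditioned shift]
  puriryam → puriryom   [vowel merger]
  puriryom (rule 3 does not apply)
  puriryom → poreryom   [pre-rhotic lowering]
  poreryom → poreryum   [pre-nasal raising]
  giving Sahani poreryum.
Among the options, 'poreryum' alone shows every Sahani change applied in order.

poreryum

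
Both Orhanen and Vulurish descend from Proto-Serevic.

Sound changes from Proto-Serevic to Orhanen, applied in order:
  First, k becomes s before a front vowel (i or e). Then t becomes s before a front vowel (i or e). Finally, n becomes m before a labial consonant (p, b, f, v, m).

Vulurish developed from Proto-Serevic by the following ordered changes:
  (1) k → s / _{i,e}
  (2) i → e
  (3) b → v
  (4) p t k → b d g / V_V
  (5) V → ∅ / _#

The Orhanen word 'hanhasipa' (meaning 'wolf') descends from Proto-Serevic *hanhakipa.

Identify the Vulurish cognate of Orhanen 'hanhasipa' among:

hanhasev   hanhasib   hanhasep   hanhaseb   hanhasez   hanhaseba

hanhaseb

Vulurish: *hanhakipa
  hanhakipa → hanhasipa   [palatalisation]
  hanhasipa → hanhasepa   [vowel merger]
  hanhasepa (rule 3 does not apply)
  hanhasepa → hanhaseba   [intervocalic voicing]
  hanhaseba → hanhaseb   [apocope]
  giving Vulurish hanhaseb.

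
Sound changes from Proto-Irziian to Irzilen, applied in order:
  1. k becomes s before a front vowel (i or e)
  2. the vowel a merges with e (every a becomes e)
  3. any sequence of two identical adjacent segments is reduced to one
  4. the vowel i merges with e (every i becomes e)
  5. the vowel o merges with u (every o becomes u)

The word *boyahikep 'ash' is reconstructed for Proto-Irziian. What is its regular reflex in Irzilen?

Irzilen: *boyahikep > boyahisep > boyehisep > boyehesep > buyehesep  (by palatalisation, vowel merger, vowel merger, vowel merger)

buyehesep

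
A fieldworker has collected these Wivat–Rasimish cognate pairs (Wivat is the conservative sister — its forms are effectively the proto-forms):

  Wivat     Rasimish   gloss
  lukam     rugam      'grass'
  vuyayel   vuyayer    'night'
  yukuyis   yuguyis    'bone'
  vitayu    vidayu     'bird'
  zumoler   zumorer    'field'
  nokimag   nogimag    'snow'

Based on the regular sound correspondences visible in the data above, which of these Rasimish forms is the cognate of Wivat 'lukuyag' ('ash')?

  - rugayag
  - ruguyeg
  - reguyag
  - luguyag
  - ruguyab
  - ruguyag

lukam ~ rugam — Wivat l corresponds to Rasimish r word-initially before a back vowel.
yukuyis ~ yuguyis — Wivat k corresponds to Rasimish g between vowels (before a back vowel).
Applying these to Wivat 'lukuyag':
  lukuyag → rukuyag   (l→r word-initially before a back vowel)
  rukuyag → ruguyag   (k→g between vowels (before a back vowel))
So the Rasimish cognate is 'ruguyag'.

ruguyag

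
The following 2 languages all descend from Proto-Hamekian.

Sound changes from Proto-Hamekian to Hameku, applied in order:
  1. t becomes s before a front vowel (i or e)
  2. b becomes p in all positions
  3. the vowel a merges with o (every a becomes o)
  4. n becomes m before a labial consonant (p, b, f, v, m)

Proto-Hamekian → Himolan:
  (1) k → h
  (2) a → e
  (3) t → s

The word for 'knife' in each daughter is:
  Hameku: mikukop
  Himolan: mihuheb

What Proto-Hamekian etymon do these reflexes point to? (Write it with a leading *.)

*mikukab

Position 6: Hameku has o, Himolan has e. Taking the neighbouring segments as reconstructed: Hameku o could go back to *a or *o; Himolan e could go back to *a or *e — the one source consistent with every daughter is *a.
Position 3: Hameku has k, Himolan has h. Hameku preserves k here (none of its changes turn any other segment into k), so the proto-segment is *k.
This points to *mikukab. Verify forward in each daughter:
Hameku: *mikukab > mikukap > mikukop  (by unconditioned shift, vowel merger)
Himolan: *mikukab
  mikukab → mihuhab   [unconditioned shift]
  mihuhab → mihuheb   [vowel merger]
  mihuheb (rule 3 does not apply)
  giving Himolan mihuheb.
*mikukab is the unique common source.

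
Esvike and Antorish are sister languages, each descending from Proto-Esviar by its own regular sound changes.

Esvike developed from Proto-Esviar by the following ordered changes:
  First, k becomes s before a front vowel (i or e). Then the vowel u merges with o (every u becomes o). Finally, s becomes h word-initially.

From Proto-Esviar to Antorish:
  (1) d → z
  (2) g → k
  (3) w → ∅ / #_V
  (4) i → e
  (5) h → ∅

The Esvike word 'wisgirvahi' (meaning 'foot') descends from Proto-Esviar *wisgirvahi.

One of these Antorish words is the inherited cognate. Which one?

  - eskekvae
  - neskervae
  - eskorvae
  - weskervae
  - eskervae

eskervae

Antorish: start from *wisgirvahi.
  rule 1: no change — wisgirvahi
  rule 2 (unconditioned shift): wisgirvahi → wiskirvahi
  rule 3 (glide loss): wiskirvahi → iskirvahi
  rule 4 (vowel merger): iskirvahi → eskervahe
  rule 5 (h-loss): eskervahe → eskervae
  ⇒ Antorish eskervae
The other candidates each miss or misapply at least one Antorish change.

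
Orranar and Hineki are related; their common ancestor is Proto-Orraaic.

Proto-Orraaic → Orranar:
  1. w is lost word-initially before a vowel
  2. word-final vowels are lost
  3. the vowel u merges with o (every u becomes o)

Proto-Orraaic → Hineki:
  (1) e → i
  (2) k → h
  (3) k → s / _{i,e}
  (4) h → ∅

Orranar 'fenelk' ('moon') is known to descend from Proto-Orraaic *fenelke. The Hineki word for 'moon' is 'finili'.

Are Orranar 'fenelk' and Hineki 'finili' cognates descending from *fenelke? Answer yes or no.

Derive the expected Hineki reflex of *fenelke:
Hineki: *fenelke
  fenelke → finilki   [vowel merger]
  finilki → finilhi   [unconditioned shift]
  finilhi (rule 3 does not apply)
  finilhi → finili   [h-loss]
  giving Hineki finili.
Hineki 'finili' matches the regular reflex exactly, so the pair is cognate.

yes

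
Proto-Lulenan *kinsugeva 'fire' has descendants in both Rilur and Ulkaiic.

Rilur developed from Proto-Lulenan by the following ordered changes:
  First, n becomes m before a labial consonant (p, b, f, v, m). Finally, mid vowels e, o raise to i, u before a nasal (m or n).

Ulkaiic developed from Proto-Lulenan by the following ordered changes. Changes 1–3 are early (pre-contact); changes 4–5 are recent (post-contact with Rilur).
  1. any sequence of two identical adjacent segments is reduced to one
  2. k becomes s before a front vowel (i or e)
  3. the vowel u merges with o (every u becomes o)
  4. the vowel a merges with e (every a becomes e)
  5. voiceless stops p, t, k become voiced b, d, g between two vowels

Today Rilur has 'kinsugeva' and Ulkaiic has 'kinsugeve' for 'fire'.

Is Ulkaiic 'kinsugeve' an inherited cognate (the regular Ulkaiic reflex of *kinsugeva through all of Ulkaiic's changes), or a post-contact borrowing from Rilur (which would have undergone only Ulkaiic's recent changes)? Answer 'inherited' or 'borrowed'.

borrowed

If inherited, *kinsugeva would pass through all of Ulkaiic's changes:
Ulkaiic: *kinsugeva > sinsugeva > sinsogeva > sinsogeve  (by palatalisation, vowel merger, vowel merger)
If borrowed from Rilur 'kinsugeva' after the early changes, it would undergo only the recent ones:
  rule 4 (vowel merger): kinsugeva → kinsugeve
  rule 5 (intervocalic voicing): no change (kinsugeve)
  ⇒ as a loan: kinsugeve
Ulkaiic 'kinsugeve' matches the loan outcome 'kinsugeve', not the inherited 'sinsogeve' — it skipped the early Ulkaiic changes, so it was borrowed from Rilur.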